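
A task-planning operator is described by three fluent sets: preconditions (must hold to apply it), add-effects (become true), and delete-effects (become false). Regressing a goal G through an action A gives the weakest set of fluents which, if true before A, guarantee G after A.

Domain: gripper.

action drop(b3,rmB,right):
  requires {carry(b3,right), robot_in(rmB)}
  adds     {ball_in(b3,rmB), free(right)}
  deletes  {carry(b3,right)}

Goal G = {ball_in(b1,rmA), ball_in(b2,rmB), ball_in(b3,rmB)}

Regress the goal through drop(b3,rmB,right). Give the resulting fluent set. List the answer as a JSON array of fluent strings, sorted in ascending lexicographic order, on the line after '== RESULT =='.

Compute (G \ add) ∪ pre:
  G ∩ del = {}  (empty — regression defined)
  G \ add = {ball_in(b1,rmA), ball_in(b2,rmB), ball_in(b3,rmB)} \ {ball_in(b3,rmB), free(right)} = {ball_in(b1,rmA), ball_in(b2,rmB)}
  ∪ pre   = {ball_in(b1,rmA), ball_in(b2,rmB)} ∪ {carry(b3,right), robot_in(rmB)}
          = {ball_in(b1,rmA), ball_in(b2,rmB), carry(b3,right), robot_in(rmB)}

== RESULT ==
["ball_in(b1,rmA)", "ball_in(b2,rmB)", "carry(b3,right)", "robot_in(rmB)"]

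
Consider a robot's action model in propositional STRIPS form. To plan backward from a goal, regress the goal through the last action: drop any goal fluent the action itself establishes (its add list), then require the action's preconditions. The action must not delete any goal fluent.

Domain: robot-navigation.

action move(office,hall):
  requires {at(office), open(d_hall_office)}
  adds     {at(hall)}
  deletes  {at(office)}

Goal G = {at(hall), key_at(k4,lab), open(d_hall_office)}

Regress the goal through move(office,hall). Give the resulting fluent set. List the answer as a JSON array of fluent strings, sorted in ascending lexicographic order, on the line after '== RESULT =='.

Compute (G \ add) ∪ pre:
  G ∩ del = {}  (empty — regression defined)
  G \ add = {at(hall), key_at(k4,lab), open(d_hall_office)} \ {at(hall)} = {key_at(k4,lab), open(d_hall_office)}
  ∪ pre   = {key_at(k4,lab), open(d_hall_office)} ∪ {at(office), open(d_hall_office)}
          = {at(office), key_at(k4,lab), open(d_hall_office)}

== RESULT ==
["at(office)", "key_at(k4,lab)", "open(d_hall_office)"]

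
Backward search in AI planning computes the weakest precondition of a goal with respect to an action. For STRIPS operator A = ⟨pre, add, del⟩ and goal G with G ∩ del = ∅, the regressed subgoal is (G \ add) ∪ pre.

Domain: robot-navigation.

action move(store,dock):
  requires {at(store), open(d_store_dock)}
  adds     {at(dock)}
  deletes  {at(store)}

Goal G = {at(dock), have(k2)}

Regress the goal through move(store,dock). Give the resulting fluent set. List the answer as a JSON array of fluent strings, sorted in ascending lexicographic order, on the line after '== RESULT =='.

Compute (G \ add) ∪ pre:
  G ∩ del = {}  (empty — regression defined)
  G \ add = {at(dock), have(k2)} \ {at(dock)} = {have(k2)}
  ∪ pre   = {have(k2)} ∪ {at(store), open(d_store_dock)}
          = {at(store), have(k2), open(d_store_dock)}

== RESULT ==
["at(store)", "have(k2)", "open(d_store_dock)"]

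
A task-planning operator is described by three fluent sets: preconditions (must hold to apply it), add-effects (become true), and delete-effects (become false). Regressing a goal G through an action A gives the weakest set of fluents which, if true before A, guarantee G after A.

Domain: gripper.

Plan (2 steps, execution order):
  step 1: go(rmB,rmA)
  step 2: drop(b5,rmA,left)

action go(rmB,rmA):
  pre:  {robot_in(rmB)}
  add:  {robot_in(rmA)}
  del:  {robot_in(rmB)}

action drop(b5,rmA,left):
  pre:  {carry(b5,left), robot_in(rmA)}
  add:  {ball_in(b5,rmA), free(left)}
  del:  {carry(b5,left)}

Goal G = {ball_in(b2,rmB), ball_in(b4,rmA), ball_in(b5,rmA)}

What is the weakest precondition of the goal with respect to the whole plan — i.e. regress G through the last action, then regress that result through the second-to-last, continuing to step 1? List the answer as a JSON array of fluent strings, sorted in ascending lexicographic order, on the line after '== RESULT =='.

Work backward from the goal:
  through step 2 (drop(b5,rmA,left)): drop {ball_in(b5,rmA)}, keep {ball_in(b2,rmB), ball_in(b4,rmA)}, require {carry(b5,left), robot_in(rmA)}
    → {ball_in(b2,rmB), ball_in(b4,rmA), carry(b5,left), robot_in(rmA)}
  through step 1 (go(rmB,rmA)): drop {robot_in(rmA)}, keep {ball_in(b2,rmB), ball_in(b4,rmA), carry(b5,left)}, require {robot_in(rmB)}
    → {ball_in(b2,rmB), ball_in(b4,rmA), carry(b5,left), robot_in(rmB)}

== RESULT ==
["ball_in(b2,rmB)", "ball_in(b4,rmA)", "carry(b5,left)", "robot_in(rmB)"]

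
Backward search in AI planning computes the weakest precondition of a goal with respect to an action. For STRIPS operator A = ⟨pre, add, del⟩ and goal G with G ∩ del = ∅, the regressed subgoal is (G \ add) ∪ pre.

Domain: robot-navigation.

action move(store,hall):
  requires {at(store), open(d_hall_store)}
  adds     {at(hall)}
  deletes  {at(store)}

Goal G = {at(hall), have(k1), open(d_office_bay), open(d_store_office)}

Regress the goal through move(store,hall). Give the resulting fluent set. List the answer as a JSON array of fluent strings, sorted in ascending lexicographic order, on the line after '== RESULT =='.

Regress:
  G ∩ del = {}  (empty — regression defined)
  G \ add = {at(hall), have(k1), open(d_office_bay), open(d_store_office)} \ {at(hall)} = {have(k1), open(d_office_bay), open(d_store_office)}
  ∪ pre   = {have(k1), open(d_office_bay), open(d_store_office)} ∪ {at(store), open(d_hall_store)}
          = {at(store), have(k1), open(d_hall_store), open(d_office_bay), open(d_store_office)}

== RESULT ==
["at(store)", "have(k1)", "open(d_hall_store)", "open(d_office_bay)", "open(d_store_office)"]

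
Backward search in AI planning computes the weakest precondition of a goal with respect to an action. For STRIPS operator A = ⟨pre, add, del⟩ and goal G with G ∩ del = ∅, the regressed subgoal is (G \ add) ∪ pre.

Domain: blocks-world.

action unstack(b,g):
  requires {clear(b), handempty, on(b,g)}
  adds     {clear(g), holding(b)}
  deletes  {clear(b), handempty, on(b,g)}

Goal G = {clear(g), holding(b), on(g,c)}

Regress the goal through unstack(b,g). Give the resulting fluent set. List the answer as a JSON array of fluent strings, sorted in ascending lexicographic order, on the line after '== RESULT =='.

Regress:
  G ∩ del = {}  (empty — regression defined)
  G \ add = {clear(g), holding(b), on(g,c)} \ {clear(g), holding(b)} = {on(g,c)}
  ∪ pre   = {on(g,c)} ∪ {clear(b), handempty, on(b,g)}
          = {clear(b), handempty, on(b,g), on(g,c)}

== RESULT ==
["clear(b)", "handempty", "on(b,g)", "on(g,c)"]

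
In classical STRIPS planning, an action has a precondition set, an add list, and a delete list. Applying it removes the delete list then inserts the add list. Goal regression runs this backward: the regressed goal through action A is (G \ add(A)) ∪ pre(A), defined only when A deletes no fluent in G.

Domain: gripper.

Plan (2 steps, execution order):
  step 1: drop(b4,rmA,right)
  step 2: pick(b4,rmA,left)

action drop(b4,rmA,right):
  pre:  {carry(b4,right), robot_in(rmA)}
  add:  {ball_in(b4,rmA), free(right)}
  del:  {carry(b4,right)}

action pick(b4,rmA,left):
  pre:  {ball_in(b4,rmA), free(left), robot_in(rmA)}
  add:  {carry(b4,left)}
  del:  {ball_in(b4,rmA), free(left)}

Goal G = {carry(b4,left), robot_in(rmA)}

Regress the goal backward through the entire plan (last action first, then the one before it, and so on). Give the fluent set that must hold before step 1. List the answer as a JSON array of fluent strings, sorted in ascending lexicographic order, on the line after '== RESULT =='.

Work backward from the goal:
  through step 2 (pick(b4,rmA,left)): drop {carry(b4,left)}, keep {robot_in(rmA)}, require {ball_in(b4,rmA), free(left), robot_in(rmA)}
    → {ball_in(b4,rmA), free(left), robot_in(rmA)}
  through step 1 (drop(b4,rmA,right)): drop {ball_in(b4,rmA)}, keep {free(left), robot_in(rmA)}, require {carry(b4,right), robot_in(rmA)}
    → {carry(b4,right), free(left), robot_in(rmA)}

== RESULT ==
["carry(b4,right)", "free(left)", "robot_in(rmA)"]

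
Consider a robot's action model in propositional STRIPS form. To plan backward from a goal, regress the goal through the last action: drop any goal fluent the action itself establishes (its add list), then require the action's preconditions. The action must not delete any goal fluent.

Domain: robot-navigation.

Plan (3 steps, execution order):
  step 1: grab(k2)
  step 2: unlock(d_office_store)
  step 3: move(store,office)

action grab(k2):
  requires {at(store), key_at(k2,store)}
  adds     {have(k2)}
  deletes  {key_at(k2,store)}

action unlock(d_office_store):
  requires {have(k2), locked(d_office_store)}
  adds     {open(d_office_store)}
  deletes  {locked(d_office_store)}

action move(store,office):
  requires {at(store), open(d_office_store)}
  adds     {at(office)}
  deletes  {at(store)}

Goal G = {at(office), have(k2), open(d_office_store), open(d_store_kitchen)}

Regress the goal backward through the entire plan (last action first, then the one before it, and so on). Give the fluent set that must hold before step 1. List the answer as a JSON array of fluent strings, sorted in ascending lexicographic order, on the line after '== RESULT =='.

Regress step by step:
  through step 3 (move(store,office)): drop {at(office)}, keep {have(k2), open(d_office_store), open(d_store_kitchen)}, require {at(store), open(d_office_store)}
    → {at(store), have(k2), open(d_office_store), open(d_store_kitchen)}
  through step 2 (unlock(d_office_store)): drop {open(d_office_store)}, keep {at(store), have(k2), open(d_store_kitchen)}, require {have(k2), locked(d_office_store)}
    → {at(store), have(k2), locked(d_office_store), open(d_store_kitchen)}
  through step 1 (grab(k2)): drop {have(k2)}, keep {at(store), locked(d_office_store), open(d_store_kitchen)}, require {at(store), key_at(k2,store)}
    → {at(store), key_at(k2,store), locked(d_office_store), open(d_store_kitchen)}

== RESULT ==
["at(store)", "key_at(k2,store)", "locked(d_office_store)", "open(d_store_kitchen)"]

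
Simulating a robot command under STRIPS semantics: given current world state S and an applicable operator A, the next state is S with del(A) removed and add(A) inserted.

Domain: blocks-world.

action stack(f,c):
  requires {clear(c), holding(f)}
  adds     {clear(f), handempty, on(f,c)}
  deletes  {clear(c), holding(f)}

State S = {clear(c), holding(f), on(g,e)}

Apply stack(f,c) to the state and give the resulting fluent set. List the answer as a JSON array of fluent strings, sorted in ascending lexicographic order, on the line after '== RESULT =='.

Compute (S \ del) ∪ add:
  pre ⊆ S: {clear(c), holding(f)} ⊆ S  — applicable
  S \ del = {on(g,e)}
  ∪ add   = {clear(f), handempty, on(f,c), on(g,e)}

== RESULT ==
["clear(f)", "handempty", "on(f,c)", "on(g,e)"]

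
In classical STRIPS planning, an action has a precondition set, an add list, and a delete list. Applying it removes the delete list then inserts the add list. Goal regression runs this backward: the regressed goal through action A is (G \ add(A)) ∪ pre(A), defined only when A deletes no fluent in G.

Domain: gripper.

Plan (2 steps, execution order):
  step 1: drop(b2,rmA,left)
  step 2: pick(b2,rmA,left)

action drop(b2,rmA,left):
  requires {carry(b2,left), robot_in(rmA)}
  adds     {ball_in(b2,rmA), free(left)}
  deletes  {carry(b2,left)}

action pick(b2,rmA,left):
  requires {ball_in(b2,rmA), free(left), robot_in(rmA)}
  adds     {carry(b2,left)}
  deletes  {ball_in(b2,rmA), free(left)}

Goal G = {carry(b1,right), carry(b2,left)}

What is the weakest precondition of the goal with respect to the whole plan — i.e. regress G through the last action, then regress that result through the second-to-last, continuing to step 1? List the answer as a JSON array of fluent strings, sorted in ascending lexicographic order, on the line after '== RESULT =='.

Work backward from the goal:
  through step 2 (pick(b2,rmA,left)): drop {carry(b2,left)}, keep {carry(b1,right)}, require {ball_in(b2,rmA), free(left), robot_in(rmA)}
    → {ball_in(b2,rmA), carry(b1,right), free(left), robot_in(rmA)}
  through step 1 (drop(b2,rmA,left)): drop {ball_in(b2,rmA), free(left)}, keep {carry(b1,right), robot_in(rmA)}, require {carry(b2,left), robot_in(rmA)}
    → {carry(b1,right), carry(b2,left), robot_in(rmA)}

== RESULT ==
["carry(b1,right)", "carry(b2,left)", "robot_in(rmA)"]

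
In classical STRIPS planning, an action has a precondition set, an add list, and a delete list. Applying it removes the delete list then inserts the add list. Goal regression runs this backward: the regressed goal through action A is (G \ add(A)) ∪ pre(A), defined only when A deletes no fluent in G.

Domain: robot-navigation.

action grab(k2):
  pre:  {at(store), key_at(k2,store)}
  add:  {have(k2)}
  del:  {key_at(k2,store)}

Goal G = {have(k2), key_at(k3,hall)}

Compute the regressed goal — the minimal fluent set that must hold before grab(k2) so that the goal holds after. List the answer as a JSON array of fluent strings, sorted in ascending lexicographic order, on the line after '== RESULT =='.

Regress:
  G ∩ del = {}  (empty — regression defined)
  G \ add = {have(k2), key_at(k3,hall)} \ {have(k2)} = {key_at(k3,hall)}
  ∪ pre   = {key_at(k3,hall)} ∪ {at(store), key_at(k2,store)}
          = {at(store), key_at(k2,store), key_at(k3,hall)}

== RESULT ==
["at(store)", "key_at(k2,store)", "key_at(k3,hall)"]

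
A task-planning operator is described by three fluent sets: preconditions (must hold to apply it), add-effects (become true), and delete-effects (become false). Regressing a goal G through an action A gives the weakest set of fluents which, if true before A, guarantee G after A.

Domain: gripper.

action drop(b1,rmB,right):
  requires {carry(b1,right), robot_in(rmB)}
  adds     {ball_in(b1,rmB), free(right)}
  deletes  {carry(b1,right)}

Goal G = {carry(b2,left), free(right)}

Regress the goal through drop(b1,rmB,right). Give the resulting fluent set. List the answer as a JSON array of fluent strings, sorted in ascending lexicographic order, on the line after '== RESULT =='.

Compute (G \ add) ∪ pre:
  G ∩ del = {}  (empty — regression defined)
  G \ add = {carry(b2,left), free(right)} \ {ball_in(b1,rmB), free(right)} = {carry(b2,left)}
  ∪ pre   = {carry(b2,left)} ∪ {carry(b1,right), robot_in(rmB)}
          = {carry(b1,right), carry(b2,left), robot_in(rmB)}

== RESULT ==
["carry(b1,right)", "carry(b2,left)", "robot_in(rmB)"]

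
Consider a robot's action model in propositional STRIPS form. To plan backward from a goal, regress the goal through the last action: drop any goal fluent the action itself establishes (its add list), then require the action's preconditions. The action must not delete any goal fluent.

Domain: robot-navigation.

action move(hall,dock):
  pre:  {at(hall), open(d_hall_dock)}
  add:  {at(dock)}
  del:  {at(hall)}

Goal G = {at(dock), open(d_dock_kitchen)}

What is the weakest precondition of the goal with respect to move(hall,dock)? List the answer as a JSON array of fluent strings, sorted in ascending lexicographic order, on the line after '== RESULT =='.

Regress:
  G ∩ del = {}  (empty — regression defined)
  G \ add = {at(dock), open(d_dock_kitchen)} \ {at(dock)} = {open(d_dock_kitchen)}
  ∪ pre   = {open(d_dock_kitchen)} ∪ {at(hall), open(d_hall_dock)}
          = {at(hall), open(d_dock_kitchen), open(d_hall_dock)}

== RESULT ==
["at(hall)", "open(d_dock_kitchen)", "open(d_hall_dock)"]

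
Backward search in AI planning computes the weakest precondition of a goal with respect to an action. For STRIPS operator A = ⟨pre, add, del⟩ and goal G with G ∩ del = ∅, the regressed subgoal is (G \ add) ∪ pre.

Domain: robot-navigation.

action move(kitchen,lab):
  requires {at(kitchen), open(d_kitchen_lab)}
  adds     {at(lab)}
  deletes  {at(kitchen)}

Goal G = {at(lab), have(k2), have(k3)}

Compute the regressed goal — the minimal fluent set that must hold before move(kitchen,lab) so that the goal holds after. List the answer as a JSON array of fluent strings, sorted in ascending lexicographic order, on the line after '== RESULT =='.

Compute (G \ add) ∪ pre:
  G ∩ del = {}  (empty — regression defined)
  G \ add = {at(lab), have(k2), have(k3)} \ {at(lab)} = {have(k2), have(k3)}
  ∪ pre   = {have(k2), have(k3)} ∪ {at(kitchen), open(d_kitchen_lab)}
          = {at(kitchen), have(k2), have(k3), open(d_kitchen_lab)}

== RESULT ==
["at(kitchen)", "have(k2)", "have(k3)", "open(d_kitchen_lab)"]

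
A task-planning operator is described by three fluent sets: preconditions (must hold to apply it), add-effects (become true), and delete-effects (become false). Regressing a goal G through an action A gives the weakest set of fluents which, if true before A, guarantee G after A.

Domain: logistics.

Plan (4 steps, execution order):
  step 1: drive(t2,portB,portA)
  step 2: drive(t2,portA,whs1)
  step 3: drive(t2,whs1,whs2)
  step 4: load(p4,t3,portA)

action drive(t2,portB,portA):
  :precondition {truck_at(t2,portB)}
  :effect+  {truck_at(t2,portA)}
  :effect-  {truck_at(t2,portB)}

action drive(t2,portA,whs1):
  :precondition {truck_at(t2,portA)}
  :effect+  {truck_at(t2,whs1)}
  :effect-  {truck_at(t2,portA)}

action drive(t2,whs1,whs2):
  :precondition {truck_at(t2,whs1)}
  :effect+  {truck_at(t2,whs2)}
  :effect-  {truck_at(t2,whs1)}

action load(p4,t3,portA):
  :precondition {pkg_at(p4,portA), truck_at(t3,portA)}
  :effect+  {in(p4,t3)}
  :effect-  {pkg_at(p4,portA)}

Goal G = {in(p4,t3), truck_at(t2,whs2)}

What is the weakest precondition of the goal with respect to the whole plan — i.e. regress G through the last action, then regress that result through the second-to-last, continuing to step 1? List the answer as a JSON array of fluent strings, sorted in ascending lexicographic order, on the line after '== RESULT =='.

Work backward from the goal:
  through step 4 (load(p4,t3,portA)): drop {in(p4,t3)}, keep {truck_at(t2,whs2)}, require {pkg_at(p4,portA), truck_at(t3,portA)}
    → {pkg_at(p4,portA), truck_at(t2,whs2), truck_at(t3,portA)}
  through step 3 (drive(t2,whs1,whs2)): drop {truck_at(t2,whs2)}, keep {pkg_at(p4,portA), truck_at(t3,portA)}, require {truck_at(t2,whs1)}
    → {pkg_at(p4,portA), truck_at(t2,whs1), truck_at(t3,portA)}
  through step 2 (drive(t2,portA,whs1)): drop {truck_at(t2,whs1)}, keep {pkg_at(p4,portA), truck_at(t3,portA)}, require {truck_at(t2,portA)}
    → {pkg_at(p4,portA), truck_at(t2,portA), truck_at(t3,portA)}
  through step 1 (drive(t2,portB,portA)): drop {truck_at(t2,portA)}, keep {pkg_at(p4,portA), truck_at(t3,portA)}, require {truck_at(t2,portB)}
    → {pkg_at(p4,portA), truck_at(t2,portB), truck_at(t3,portA)}

== RESULT ==
["pkg_at(p4,portA)", "truck_at(t2,portB)", "truck_at(t3,portA)"]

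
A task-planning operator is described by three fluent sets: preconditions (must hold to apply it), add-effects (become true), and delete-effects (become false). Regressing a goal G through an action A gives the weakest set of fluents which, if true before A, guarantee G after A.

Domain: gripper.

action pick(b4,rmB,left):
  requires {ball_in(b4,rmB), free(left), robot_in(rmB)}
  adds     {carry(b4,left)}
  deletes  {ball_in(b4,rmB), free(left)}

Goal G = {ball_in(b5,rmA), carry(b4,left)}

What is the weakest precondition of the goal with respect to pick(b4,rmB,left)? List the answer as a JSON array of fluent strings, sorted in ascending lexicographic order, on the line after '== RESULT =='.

Regress:
  G ∩ del = {}  (empty — regression defined)
  G \ add = {ball_in(b5,rmA), carry(b4,left)} \ {carry(b4,left)} = {ball_in(b5,rmA)}
  ∪ pre   = {ball_in(b5,rmA)} ∪ {ball_in(b4,rmB), free(left), robot_in(rmB)}
          = {ball_in(b4,rmB), ball_in(b5,rmA), free(left), robot_in(rmB)}

== RESULT ==
["ball_in(b4,rmB)", "ball_in(b5,rmA)", "free(left)", "robot_in(rmB)"]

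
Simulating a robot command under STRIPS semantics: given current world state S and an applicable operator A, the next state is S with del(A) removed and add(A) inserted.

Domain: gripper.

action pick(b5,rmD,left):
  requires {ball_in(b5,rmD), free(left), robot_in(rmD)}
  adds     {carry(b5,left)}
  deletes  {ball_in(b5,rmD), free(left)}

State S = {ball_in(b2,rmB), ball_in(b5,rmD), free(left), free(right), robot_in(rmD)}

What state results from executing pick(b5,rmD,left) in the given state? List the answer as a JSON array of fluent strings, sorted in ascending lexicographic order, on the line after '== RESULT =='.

Progress:
  pre ⊆ S: {ball_in(b5,rmD), free(left), robot_in(rmD)} ⊆ S  — applicable
  S \ del = {ball_in(b2,rmB), free(right), robot_in(rmD)}
  ∪ add   = {ball_in(b2,rmB), carry(b5,left), free(right), robot_in(rmD)}

== RESULT ==
["ball_in(b2,rmB)", "carry(b5,left)", "free(right)", "robot_in(rmD)"]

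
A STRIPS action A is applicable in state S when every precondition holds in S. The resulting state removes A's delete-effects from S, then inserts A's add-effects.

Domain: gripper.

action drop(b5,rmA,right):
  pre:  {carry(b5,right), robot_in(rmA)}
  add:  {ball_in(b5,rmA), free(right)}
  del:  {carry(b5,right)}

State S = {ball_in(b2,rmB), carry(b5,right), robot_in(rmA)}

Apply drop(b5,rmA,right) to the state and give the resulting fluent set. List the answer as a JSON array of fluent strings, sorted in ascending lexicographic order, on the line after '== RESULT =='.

Compute (S \ del) ∪ add:
  pre ⊆ S: {carry(b5,right), robot_in(rmA)} ⊆ S  — applicable
  S \ del = {ball_in(b2,rmB), robot_in(rmA)}
  ∪ add   = {ball_in(b2,rmB), ball_in(b5,rmA), free(right), robot_in(rmA)}

== RESULT ==
["ball_in(b2,rmB)", "ball_in(b5,rmA)", "free(right)", "robot_in(rmA)"]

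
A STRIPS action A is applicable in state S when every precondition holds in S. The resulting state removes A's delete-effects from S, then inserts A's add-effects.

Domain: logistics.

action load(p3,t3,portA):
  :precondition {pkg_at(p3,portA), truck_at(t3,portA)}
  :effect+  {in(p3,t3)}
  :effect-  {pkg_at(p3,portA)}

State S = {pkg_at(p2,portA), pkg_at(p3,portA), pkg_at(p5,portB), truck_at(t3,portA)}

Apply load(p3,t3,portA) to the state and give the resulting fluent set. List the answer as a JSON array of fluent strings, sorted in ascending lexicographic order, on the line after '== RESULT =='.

Compute (S \ del) ∪ add:
  pre ⊆ S: {pkg_at(p3,portA), truck_at(t3,portA)} ⊆ S  — applicable
  S \ del = {pkg_at(p2,portA), pkg_at(p5,portB), truck_at(t3,portA)}
  ∪ add   = {in(p3,t3), pkg_at(p2,portA), pkg_at(p5,portB), truck_at(t3,portA)}

== RESULT ==
["in(p3,t3)", "pkg_at(p2,portA)", "pkg_at(p5,portB)", "truck_at(t3,portA)"]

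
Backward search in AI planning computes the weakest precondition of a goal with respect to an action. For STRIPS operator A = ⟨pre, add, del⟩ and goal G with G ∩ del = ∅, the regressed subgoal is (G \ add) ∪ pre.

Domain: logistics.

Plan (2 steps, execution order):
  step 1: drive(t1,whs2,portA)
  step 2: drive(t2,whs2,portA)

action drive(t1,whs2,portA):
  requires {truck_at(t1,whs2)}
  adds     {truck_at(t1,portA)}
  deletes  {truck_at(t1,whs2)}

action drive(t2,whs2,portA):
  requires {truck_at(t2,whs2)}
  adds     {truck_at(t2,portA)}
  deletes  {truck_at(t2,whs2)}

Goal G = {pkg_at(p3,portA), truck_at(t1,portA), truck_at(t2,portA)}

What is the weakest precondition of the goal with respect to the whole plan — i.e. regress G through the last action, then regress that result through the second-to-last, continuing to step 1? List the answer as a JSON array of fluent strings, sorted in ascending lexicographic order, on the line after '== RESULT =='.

Work backward from the goal:
  through step 2 (drive(t2,whs2,portA)): drop {truck_at(t2,portA)}, keep {pkg_at(p3,portA), truck_at(t1,portA)}, require {truck_at(t2,whs2)}
    → {pkg_at(p3,portA), truck_at(t1,portA), truck_at(t2,whs2)}
  through step 1 (drive(t1,whs2,portA)): drop {truck_at(t1,portA)}, keep {pkg_at(p3,portA), truck_at(t2,whs2)}, require {truck_at(t1,whs2)}
    → {pkg_at(p3,portA), truck_at(t1,whs2), truck_at(t2,whs2)}

== RESULT ==
["pkg_at(p3,portA)", "truck_at(t1,whs2)", "truck_at(t2,whs2)"]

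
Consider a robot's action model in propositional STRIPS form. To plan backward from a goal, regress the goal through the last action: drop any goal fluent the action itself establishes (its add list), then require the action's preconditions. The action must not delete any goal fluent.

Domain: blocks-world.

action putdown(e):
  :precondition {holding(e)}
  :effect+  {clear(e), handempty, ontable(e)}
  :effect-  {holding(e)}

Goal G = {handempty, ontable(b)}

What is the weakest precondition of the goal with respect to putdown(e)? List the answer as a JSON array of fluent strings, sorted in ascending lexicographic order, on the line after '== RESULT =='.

Compute (G \ add) ∪ pre:
  G ∩ del = {}  (empty — regression defined)
  G \ add = {handempty, ontable(b)} \ {clear(e), handempty, ontable(e)} = {ontable(b)}
  ∪ pre   = {ontable(b)} ∪ {holding(e)}
          = {holding(e), ontable(b)}

== RESULT ==
["holding(e)", "ontable(b)"]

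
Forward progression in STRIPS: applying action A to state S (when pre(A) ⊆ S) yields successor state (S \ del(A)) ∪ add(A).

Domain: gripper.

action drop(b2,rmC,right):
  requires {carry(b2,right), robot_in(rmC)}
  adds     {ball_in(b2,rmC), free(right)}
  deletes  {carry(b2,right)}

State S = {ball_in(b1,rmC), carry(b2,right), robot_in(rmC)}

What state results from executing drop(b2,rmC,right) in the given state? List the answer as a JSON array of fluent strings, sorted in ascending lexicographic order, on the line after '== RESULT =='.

Progress:
  pre ⊆ S: {carry(b2,right), robot_in(rmC)} ⊆ S  — applicable
  S \ del = {ball_in(b1,rmC), robot_in(rmC)}
  ∪ add   = {ball_in(b1,rmC), ball_in(b2,rmC), free(right), robot_in(rmC)}

== RESULT ==
["ball_in(b1,rmC)", "ball_in(b2,rmC)", "free(right)", "robot_in(rmC)"]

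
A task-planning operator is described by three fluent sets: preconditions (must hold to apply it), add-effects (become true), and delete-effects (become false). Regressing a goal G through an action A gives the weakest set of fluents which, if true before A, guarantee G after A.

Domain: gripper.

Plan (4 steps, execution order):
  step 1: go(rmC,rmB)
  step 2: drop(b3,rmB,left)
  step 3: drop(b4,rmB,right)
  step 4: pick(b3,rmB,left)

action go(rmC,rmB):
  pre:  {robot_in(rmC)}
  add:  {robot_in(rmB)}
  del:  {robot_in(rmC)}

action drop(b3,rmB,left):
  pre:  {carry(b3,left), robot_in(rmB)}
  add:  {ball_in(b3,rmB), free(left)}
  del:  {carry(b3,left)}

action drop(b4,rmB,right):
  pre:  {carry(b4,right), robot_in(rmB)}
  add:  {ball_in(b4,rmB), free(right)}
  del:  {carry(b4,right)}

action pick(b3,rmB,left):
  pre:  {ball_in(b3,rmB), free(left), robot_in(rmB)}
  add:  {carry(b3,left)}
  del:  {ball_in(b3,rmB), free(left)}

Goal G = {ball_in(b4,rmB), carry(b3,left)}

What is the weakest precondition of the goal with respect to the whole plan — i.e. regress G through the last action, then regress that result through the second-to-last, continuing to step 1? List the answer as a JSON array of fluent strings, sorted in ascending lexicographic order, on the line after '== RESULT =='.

Regress step by step:
  through step 4 (pick(b3,rmB,left)): drop {carry(b3,left)}, keep {ball_in(b4,rmB)}, require {ball_in(b3,rmB), free(left), robot_in(rmB)}
    → {ball_in(b3,rmB), ball_in(b4,rmB), free(left), robot_in(rmB)}
  through step 3 (drop(b4,rmB,right)): drop {ball_in(b4,rmB)}, keep {ball_in(b3,rmB), free(left), robot_in(rmB)}, require {carry(b4,right), robot_in(rmB)}
    → {ball_in(b3,rmB), carry(b4,right), free(left), robot_in(rmB)}
  through step 2 (drop(b3,rmB,left)): drop {ball_in(b3,rmB), free(left)}, keep {carry(b4,right), robot_in(rmB)}, require {carry(b3,left), robot_in(rmB)}
    → {carry(b3,left), carry(b4,right), robot_in(rmB)}
  through step 1 (go(rmC,rmB)): drop {robot_in(rmB)}, keep {carry(b3,left), carry(b4,right)}, require {robot_in(rmC)}
    → {carry(b3,left), carry(b4,right), robot_in(rmC)}

== RESULT ==
["carry(b3,left)", "carry(b4,right)", "robot_in(rmC)"]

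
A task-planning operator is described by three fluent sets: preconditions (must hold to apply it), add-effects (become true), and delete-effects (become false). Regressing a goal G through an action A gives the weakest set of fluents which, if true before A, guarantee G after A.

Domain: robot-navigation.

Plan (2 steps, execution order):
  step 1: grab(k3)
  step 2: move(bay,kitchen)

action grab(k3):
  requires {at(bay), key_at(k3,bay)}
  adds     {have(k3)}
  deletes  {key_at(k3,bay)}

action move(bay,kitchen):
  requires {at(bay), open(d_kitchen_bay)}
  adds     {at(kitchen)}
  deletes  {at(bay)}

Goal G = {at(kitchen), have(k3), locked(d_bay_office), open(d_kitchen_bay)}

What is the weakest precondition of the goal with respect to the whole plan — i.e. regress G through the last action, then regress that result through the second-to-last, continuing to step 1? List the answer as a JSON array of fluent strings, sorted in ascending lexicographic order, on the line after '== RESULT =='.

Work backward from the goal:
  through step 2 (move(bay,kitchen)): drop {at(kitchen)}, keep {have(k3), locked(d_bay_office), open(d_kitchen_bay)}, require {at(bay), open(d_kitchen_bay)}
    → {at(bay), have(k3), locked(d_bay_office), open(d_kitchen_bay)}
  through step 1 (grab(k3)): drop {have(k3)}, keep {at(bay), locked(d_bay_office), open(d_kitchen_bay)}, require {at(bay), key_at(k3,bay)}
    → {at(bay), key_at(k3,bay), locked(d_bay_office), open(d_kitchen_bay)}

== RESULT ==
["at(bay)", "key_at(k3,bay)", "locked(d_bay_office)", "open(d_kitchen_bay)"]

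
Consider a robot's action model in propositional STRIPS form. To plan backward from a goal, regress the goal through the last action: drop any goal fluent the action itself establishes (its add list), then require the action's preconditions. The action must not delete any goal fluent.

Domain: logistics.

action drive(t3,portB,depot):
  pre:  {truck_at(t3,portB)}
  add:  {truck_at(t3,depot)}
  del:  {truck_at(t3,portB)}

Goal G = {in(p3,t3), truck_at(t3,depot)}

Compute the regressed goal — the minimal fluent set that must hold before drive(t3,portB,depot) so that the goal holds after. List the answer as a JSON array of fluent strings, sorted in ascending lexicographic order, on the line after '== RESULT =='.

Regress:
  G ∩ del = {}  (empty — regression defined)
  G \ add = {in(p3,t3), truck_at(t3,depot)} \ {truck_at(t3,depot)} = {in(p3,t3)}
  ∪ pre   = {in(p3,t3)} ∪ {truck_at(t3,portB)}
          = {in(p3,t3), truck_at(t3,portB)}

== RESULT ==
["in(p3,t3)", "truck_at(t3,portB)"]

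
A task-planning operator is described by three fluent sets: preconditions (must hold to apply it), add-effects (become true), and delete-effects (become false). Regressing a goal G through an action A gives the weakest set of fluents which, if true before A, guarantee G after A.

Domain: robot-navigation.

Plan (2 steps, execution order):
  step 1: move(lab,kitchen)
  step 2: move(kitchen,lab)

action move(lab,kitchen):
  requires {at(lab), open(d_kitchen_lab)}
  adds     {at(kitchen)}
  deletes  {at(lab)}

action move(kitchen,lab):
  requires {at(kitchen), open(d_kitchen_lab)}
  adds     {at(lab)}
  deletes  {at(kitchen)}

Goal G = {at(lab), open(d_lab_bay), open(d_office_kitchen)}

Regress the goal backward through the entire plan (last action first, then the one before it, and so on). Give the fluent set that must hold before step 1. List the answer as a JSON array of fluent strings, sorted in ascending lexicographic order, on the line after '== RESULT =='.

Regress step by step:
  through step 2 (move(kitchen,lab)): drop {at(lab)}, keep {open(d_lab_bay), open(d_office_kitchen)}, require {at(kitchen), open(d_kitchen_lab)}
    → {at(kitchen), open(d_kitchen_lab), open(d_lab_bay), open(d_office_kitchen)}
  through step 1 (move(lab,kitchen)): drop {at(kitchen)}, keep {open(d_kitchen_lab), open(d_lab_bay), open(d_office_kitchen)}, require {at(lab), open(d_kitchen_lab)}
    → {at(lab), open(d_kitchen_lab), open(d_lab_bay), open(d_office_kitchen)}

== RESULT ==
["at(lab)", "open(d_kitchen_lab)", "open(d_lab_bay)", "open(d_office_kitchen)"]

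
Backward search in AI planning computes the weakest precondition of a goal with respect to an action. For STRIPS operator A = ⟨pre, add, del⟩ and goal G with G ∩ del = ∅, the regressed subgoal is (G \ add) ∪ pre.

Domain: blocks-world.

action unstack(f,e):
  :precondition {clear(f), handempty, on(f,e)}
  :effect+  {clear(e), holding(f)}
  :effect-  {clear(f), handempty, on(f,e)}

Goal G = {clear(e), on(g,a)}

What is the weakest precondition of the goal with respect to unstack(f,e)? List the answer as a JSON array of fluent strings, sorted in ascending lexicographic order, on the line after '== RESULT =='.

Regress:
  G ∩ del = {}  (empty — regression defined)
  G \ add = {clear(e), on(g,a)} \ {clear(e), holding(f)} = {on(g,a)}
  ∪ pre   = {on(g,a)} ∪ {clear(f), handempty, on(f,e)}
          = {clear(f), handempty, on(f,e), on(g,a)}

== RESULT ==
["clear(f)", "handempty", "on(f,e)", "on(g,a)"]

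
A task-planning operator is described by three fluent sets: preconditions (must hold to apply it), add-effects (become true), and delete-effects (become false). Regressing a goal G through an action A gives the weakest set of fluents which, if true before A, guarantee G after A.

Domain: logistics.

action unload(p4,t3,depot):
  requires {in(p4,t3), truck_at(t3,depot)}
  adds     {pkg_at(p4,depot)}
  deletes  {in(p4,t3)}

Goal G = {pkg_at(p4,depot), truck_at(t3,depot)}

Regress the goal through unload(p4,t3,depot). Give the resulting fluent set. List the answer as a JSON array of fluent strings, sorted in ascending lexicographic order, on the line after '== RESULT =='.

Compute (G \ add) ∪ pre:
  G ∩ del = {}  (empty — regression defined)
  G \ add = {pkg_at(p4,depot), truck_at(t3,depot)} \ {pkg_at(p4,depot)} = {truck_at(t3,depot)}
  ∪ pre   = {truck_at(t3,depot)} ∪ {in(p4,t3), truck_at(t3,depot)}
          = {in(p4,t3), truck_at(t3,depot)}

== RESULT ==
["in(p4,t3)", "truck_at(t3,depot)"]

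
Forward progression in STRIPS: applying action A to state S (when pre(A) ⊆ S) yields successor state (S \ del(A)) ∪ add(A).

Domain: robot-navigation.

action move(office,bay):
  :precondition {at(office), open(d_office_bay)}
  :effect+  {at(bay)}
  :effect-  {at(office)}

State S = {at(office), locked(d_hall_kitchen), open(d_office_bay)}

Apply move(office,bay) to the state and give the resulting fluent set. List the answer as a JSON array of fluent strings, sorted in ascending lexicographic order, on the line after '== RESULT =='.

Compute (S \ del) ∪ add:
  pre ⊆ S: {at(office), open(d_office_bay)} ⊆ S  — applicable
  S \ del = {locked(d_hall_kitchen), open(d_office_bay)}
  ∪ add   = {at(bay), locked(d_hall_kitchen), open(d_office_bay)}

== RESULT ==
["at(bay)", "locked(d_hall_kitchen)", "open(d_office_bay)"]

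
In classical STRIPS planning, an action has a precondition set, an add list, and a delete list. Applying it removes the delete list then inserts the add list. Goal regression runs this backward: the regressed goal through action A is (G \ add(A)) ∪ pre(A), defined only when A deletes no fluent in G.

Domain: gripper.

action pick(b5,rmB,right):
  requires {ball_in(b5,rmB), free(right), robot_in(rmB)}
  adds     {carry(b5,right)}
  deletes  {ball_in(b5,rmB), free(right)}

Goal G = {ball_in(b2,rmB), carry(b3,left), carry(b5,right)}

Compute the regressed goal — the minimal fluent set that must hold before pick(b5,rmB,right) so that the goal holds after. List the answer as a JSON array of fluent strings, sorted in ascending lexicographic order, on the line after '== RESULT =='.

Compute (G \ add) ∪ pre:
  G ∩ del = {}  (empty — regression defined)
  G \ add = {ball_in(b2,rmB), carry(b3,left), carry(b5,right)} \ {carry(b5,right)} = {ball_in(b2,rmB), carry(b3,left)}
  ∪ pre   = {ball_in(b2,rmB), carry(b3,left)} ∪ {ball_in(b5,rmB), free(right), robot_in(rmB)}
          = {ball_in(b2,rmB), ball_in(b5,rmB), carry(b3,left), free(right), robot_in(rmB)}

== RESULT ==
["ball_in(b2,rmB)", "ball_in(b5,rmB)", "carry(b3,left)", "free(right)", "robot_in(rmB)"]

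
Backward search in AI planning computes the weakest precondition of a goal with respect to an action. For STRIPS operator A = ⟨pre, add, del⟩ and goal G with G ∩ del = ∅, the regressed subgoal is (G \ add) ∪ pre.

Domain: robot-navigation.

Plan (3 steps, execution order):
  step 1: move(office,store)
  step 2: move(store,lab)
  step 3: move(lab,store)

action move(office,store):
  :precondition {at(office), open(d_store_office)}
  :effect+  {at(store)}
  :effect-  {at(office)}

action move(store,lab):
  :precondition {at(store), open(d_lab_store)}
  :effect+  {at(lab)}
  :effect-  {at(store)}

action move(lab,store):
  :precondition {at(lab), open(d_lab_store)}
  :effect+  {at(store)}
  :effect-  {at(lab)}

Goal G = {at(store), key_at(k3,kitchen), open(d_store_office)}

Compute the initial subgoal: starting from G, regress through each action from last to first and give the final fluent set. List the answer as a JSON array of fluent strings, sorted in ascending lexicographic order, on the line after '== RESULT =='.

Work backward from the goal:
  through step 3 (move(lab,store)): drop {at(store)}, keep {key_at(k3,kitchen), open(d_store_office)}, require {at(lab), open(d_lab_store)}
    → {at(lab), key_at(k3,kitchen), open(d_lab_store), open(d_store_office)}
  through step 2 (move(store,lab)): drop {at(lab)}, keep {key_at(k3,kitchen), open(d_lab_store), open(d_store_office)}, require {at(store), open(d_lab_store)}
    → {at(store), key_at(k3,kitchen), open(d_lab_store), open(d_store_office)}
  through step 1 (move(office,store)): drop {at(store)}, keep {key_at(k3,kitchen), open(d_lab_store), open(d_store_office)}, require {at(office), open(d_store_office)}
    → {at(office), key_at(k3,kitchen), open(d_lab_store), open(d_store_office)}

== RESULT ==
["at(office)", "key_at(k3,kitchen)", "open(d_lab_store)", "open(d_store_office)"]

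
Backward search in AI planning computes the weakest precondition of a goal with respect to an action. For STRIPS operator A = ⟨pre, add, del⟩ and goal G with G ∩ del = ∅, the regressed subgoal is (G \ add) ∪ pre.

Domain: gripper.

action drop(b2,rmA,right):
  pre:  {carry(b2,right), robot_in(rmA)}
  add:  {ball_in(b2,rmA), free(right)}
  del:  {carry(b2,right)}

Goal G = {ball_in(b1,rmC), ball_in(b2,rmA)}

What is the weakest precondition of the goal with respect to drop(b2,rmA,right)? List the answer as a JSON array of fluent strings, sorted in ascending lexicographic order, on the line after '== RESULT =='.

Regress:
  G ∩ del = {}  (empty — regression defined)
  G \ add = {ball_in(b1,rmC), ball_in(b2,rmA)} \ {ball_in(b2,rmA), free(right)} = {ball_in(b1,rmC)}
  ∪ pre   = {ball_in(b1,rmC)} ∪ {carry(b2,right), robot_in(rmA)}
          = {ball_in(b1,rmC), carry(b2,right), robot_in(rmA)}

== RESULT ==
["ball_in(b1,rmC)", "carry(b2,right)", "robot_in(rmA)"]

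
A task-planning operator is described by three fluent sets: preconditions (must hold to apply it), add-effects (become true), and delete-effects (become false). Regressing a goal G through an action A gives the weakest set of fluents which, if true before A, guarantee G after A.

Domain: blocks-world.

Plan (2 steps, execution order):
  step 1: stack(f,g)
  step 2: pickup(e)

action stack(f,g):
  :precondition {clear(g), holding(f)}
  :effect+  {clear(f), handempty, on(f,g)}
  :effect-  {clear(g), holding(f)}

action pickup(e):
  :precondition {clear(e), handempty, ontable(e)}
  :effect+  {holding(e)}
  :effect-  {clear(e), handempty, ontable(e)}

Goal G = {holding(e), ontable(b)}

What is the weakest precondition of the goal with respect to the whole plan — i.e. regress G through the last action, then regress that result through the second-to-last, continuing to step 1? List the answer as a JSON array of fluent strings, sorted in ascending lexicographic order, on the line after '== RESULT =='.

Work backward from the goal:
  through step 2 (pickup(e)): drop {holding(e)}, keep {ontable(b)}, require {clear(e), handempty, ontable(e)}
    → {clear(e), handempty, ontable(b), ontable(e)}
  through step 1 (stack(f,g)): drop {handempty}, keep {clear(e), ontable(b), ontable(e)}, require {clear(g), holding(f)}
    → {clear(e), clear(g), holding(f), ontable(b), ontable(e)}

== RESULT ==
["clear(e)", "clear(g)", "holding(f)", "ontable(b)", "ontable(e)"]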